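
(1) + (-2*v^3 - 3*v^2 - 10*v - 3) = -2*v^3 - 3*v^2 - 10*v - 2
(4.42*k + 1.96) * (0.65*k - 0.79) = 2.873*k^2 - 2.2178*k - 1.5484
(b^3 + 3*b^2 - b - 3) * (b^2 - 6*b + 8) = b^5 - 3*b^4 - 11*b^3 + 27*b^2 + 10*b - 24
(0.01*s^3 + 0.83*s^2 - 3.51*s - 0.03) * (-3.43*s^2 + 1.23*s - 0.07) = -0.0343*s^5 - 2.8346*s^4 + 13.0595*s^3 - 4.2725*s^2 + 0.2088*s + 0.0021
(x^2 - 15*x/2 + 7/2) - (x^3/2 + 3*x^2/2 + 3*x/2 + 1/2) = -x^3/2 - x^2/2 - 9*x + 3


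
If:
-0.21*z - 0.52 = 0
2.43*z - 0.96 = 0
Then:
No Solution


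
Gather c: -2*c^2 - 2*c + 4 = -2*c^2 - 2*c + 4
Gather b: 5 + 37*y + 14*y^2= 14*y^2 + 37*y + 5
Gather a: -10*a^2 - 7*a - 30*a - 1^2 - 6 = -10*a^2 - 37*a - 7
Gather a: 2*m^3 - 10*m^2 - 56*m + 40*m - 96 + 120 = 2*m^3 - 10*m^2 - 16*m + 24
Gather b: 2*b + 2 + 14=2*b + 16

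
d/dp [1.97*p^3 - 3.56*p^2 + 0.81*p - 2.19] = 5.91*p^2 - 7.12*p + 0.81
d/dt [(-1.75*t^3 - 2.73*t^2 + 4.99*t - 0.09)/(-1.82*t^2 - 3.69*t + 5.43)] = (3.185*t^4 + 12.915*t^3 - 9.352*t^2 - 29.9754*t + 26.7636)/(3.3124*t^4 + 13.4316*t^3 - 6.1491*t^2 - 40.0734*t + 29.4849)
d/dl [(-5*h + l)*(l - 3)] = -5*h + 2*l - 3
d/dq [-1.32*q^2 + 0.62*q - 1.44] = 0.62 - 2.64*q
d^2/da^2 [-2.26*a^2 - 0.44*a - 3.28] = -4.52000000000000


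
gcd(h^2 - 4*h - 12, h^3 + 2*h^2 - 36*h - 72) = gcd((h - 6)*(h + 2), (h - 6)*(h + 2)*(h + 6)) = h^2 - 4*h - 12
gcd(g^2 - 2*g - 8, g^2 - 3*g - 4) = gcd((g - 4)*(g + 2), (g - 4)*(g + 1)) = g - 4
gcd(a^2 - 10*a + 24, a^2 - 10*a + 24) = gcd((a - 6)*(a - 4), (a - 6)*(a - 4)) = a^2 - 10*a + 24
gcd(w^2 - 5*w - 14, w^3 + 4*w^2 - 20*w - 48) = w + 2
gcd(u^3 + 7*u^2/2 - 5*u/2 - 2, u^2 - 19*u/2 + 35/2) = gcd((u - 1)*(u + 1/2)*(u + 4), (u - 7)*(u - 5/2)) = 1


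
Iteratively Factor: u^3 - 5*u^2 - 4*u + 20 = (u + 2)*(u^2 - 7*u + 10) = (u - 2)*(u + 2)*(u - 5)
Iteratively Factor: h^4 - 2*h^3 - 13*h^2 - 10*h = (h + 2)*(h^3 - 4*h^2 - 5*h) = h*(h + 2)*(h^2 - 4*h - 5) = h*(h + 1)*(h + 2)*(h - 5)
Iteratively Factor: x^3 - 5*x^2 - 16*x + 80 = (x - 5)*(x^2 - 16) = (x - 5)*(x + 4)*(x - 4)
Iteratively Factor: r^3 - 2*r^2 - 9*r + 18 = (r + 3)*(r^2 - 5*r + 6) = (r - 3)*(r + 3)*(r - 2)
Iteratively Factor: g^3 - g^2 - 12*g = (g + 3)*(g^2 - 4*g) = g*(g + 3)*(g - 4)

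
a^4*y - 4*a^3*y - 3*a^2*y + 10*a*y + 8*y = (a - 4)*(a - 2)*(a + 1)*(a*y + y)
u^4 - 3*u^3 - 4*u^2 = u^2*(u - 4)*(u + 1)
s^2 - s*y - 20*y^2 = (s - 5*y)*(s + 4*y)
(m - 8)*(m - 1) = m^2 - 9*m + 8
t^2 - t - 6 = (t - 3)*(t + 2)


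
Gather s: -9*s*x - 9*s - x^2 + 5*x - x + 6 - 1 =s*(-9*x - 9) - x^2 + 4*x + 5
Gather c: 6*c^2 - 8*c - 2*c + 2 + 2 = 6*c^2 - 10*c + 4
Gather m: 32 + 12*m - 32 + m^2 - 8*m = m^2 + 4*m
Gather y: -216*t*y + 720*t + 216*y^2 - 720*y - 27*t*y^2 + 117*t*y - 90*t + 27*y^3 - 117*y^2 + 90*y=630*t + 27*y^3 + y^2*(99 - 27*t) + y*(-99*t - 630)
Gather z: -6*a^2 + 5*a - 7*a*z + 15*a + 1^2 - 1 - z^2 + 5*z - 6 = -6*a^2 + 20*a - z^2 + z*(5 - 7*a) - 6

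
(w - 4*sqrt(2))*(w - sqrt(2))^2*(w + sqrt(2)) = w^4 - 5*sqrt(2)*w^3 + 6*w^2 + 10*sqrt(2)*w - 16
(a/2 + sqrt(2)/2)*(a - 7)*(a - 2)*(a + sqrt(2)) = a^4/2 - 9*a^3/2 + sqrt(2)*a^3 - 9*sqrt(2)*a^2 + 8*a^2 - 9*a + 14*sqrt(2)*a + 14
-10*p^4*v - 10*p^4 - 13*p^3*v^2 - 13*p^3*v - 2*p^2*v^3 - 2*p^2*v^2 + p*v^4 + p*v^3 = (-5*p + v)*(p + v)*(2*p + v)*(p*v + p)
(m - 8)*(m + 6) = m^2 - 2*m - 48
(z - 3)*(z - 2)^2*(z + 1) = z^4 - 6*z^3 + 9*z^2 + 4*z - 12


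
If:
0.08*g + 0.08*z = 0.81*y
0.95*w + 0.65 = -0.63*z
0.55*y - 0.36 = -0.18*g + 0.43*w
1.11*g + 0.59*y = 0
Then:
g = -0.01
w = -0.82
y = 0.02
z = 0.20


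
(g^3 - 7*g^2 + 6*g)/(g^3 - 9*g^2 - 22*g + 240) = g*(g - 1)/(g^2 - 3*g - 40)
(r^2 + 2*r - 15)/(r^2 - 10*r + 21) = (r + 5)/(r - 7)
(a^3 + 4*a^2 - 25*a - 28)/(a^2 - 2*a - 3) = (a^2 + 3*a - 28)/(a - 3)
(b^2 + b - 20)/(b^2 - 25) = (b - 4)/(b - 5)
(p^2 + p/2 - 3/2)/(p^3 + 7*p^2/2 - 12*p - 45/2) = (p - 1)/(p^2 + 2*p - 15)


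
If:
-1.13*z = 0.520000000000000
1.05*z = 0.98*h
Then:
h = -0.49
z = -0.46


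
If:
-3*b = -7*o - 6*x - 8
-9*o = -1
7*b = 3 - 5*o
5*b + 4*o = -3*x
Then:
No Solution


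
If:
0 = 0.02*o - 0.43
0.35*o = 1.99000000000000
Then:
No Solution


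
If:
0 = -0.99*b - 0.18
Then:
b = -0.18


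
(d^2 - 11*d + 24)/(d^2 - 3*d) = (d - 8)/d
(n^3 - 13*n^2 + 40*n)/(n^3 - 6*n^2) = (n^2 - 13*n + 40)/(n*(n - 6))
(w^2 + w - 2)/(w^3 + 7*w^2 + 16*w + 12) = (w - 1)/(w^2 + 5*w + 6)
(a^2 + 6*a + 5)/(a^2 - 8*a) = (a^2 + 6*a + 5)/(a*(a - 8))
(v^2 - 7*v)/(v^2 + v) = (v - 7)/(v + 1)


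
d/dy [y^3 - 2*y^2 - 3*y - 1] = 3*y^2 - 4*y - 3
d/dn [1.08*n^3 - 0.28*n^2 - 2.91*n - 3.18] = 3.24*n^2 - 0.56*n - 2.91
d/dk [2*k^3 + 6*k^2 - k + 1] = 6*k^2 + 12*k - 1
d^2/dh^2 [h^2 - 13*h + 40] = 2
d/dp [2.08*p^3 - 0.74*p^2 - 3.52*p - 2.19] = 6.24*p^2 - 1.48*p - 3.52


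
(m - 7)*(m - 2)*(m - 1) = m^3 - 10*m^2 + 23*m - 14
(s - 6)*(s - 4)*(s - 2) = s^3 - 12*s^2 + 44*s - 48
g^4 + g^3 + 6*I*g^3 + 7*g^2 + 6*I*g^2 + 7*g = g*(g + 1)*(g - I)*(g + 7*I)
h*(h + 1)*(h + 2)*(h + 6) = h^4 + 9*h^3 + 20*h^2 + 12*h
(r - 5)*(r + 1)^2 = r^3 - 3*r^2 - 9*r - 5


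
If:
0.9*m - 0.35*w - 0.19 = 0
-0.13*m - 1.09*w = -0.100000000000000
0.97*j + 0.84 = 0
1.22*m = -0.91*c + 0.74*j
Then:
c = -1.02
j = -0.87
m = 0.24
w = 0.06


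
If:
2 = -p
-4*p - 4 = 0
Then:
No Solution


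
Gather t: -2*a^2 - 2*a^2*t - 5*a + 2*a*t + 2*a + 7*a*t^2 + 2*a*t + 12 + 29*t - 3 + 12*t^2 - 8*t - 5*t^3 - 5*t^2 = -2*a^2 - 3*a - 5*t^3 + t^2*(7*a + 7) + t*(-2*a^2 + 4*a + 21) + 9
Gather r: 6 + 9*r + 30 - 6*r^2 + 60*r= -6*r^2 + 69*r + 36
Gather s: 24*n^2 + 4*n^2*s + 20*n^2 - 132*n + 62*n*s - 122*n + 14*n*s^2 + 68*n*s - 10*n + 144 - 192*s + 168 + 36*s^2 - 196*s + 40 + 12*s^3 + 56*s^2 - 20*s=44*n^2 - 264*n + 12*s^3 + s^2*(14*n + 92) + s*(4*n^2 + 130*n - 408) + 352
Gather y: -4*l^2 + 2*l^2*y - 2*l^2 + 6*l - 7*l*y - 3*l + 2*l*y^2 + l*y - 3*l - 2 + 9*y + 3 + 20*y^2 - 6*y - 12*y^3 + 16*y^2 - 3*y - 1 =-6*l^2 - 12*y^3 + y^2*(2*l + 36) + y*(2*l^2 - 6*l)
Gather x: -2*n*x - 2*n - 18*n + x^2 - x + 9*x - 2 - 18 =-20*n + x^2 + x*(8 - 2*n) - 20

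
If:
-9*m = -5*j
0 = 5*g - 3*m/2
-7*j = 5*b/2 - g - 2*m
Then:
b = -103*m/25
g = 3*m/10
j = 9*m/5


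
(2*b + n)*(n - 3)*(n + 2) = 2*b*n^2 - 2*b*n - 12*b + n^3 - n^2 - 6*n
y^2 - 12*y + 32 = (y - 8)*(y - 4)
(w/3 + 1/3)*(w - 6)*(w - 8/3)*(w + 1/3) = w^4/3 - 22*w^3/9 + 43*w^2/27 + 166*w/27 + 16/9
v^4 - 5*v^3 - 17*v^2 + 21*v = v*(v - 7)*(v - 1)*(v + 3)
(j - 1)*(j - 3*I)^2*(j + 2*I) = j^4 - j^3 - 4*I*j^3 + 3*j^2 + 4*I*j^2 - 3*j - 18*I*j + 18*I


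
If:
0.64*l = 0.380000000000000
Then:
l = 0.59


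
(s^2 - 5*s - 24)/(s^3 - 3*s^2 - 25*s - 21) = (s - 8)/(s^2 - 6*s - 7)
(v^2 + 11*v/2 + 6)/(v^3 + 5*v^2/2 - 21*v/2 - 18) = 1/(v - 3)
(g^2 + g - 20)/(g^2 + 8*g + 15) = (g - 4)/(g + 3)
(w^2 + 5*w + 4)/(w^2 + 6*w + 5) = (w + 4)/(w + 5)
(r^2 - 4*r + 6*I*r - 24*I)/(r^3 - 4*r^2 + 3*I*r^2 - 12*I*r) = (r + 6*I)/(r*(r + 3*I))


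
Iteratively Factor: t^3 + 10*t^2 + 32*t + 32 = (t + 4)*(t^2 + 6*t + 8) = (t + 2)*(t + 4)*(t + 4)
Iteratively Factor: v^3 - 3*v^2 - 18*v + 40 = (v + 4)*(v^2 - 7*v + 10) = (v - 5)*(v + 4)*(v - 2)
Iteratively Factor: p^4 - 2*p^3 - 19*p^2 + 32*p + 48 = (p - 4)*(p^3 + 2*p^2 - 11*p - 12) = (p - 4)*(p - 3)*(p^2 + 5*p + 4) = (p - 4)*(p - 3)*(p + 1)*(p + 4)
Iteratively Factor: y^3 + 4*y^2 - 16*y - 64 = (y + 4)*(y^2 - 16) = (y - 4)*(y + 4)*(y + 4)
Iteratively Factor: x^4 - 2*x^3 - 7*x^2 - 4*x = (x + 1)*(x^3 - 3*x^2 - 4*x) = x*(x + 1)*(x^2 - 3*x - 4) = x*(x + 1)^2*(x - 4)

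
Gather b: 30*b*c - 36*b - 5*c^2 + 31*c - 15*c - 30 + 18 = b*(30*c - 36) - 5*c^2 + 16*c - 12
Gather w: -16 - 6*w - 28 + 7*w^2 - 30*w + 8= 7*w^2 - 36*w - 36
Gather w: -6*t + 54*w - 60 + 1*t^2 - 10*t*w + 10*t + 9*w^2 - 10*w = t^2 + 4*t + 9*w^2 + w*(44 - 10*t) - 60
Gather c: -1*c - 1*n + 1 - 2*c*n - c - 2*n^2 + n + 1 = c*(-2*n - 2) - 2*n^2 + 2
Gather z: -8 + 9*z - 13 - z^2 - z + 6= -z^2 + 8*z - 15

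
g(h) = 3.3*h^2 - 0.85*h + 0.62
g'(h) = 6.6*h - 0.85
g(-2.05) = 16.23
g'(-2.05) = -14.38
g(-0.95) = 4.41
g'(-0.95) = -7.12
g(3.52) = 38.52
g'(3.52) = 22.38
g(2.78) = 23.76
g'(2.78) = 17.50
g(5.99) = 113.93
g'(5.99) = 38.68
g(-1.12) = 5.71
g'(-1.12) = -8.24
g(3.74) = 43.60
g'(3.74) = 23.83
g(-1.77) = 12.46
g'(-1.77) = -12.53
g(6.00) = 114.32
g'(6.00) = 38.75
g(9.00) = 260.27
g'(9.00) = 58.55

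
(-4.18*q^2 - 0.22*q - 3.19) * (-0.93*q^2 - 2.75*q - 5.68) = 3.8874*q^4 + 11.6996*q^3 + 27.3141*q^2 + 10.0221*q + 18.1192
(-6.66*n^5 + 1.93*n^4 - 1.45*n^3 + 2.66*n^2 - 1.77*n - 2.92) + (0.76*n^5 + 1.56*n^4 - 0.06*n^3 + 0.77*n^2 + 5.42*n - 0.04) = -5.9*n^5 + 3.49*n^4 - 1.51*n^3 + 3.43*n^2 + 3.65*n - 2.96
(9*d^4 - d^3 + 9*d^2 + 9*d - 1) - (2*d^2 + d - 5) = 9*d^4 - d^3 + 7*d^2 + 8*d + 4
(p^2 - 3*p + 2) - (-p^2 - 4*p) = 2*p^2 + p + 2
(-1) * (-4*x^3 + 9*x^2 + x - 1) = 4*x^3 - 9*x^2 - x + 1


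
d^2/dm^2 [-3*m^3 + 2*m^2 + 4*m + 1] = 4 - 18*m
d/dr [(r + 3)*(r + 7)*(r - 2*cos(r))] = (r + 3)*(r + 7)*(2*sin(r) + 1) + (r + 3)*(r - 2*cos(r)) + (r + 7)*(r - 2*cos(r))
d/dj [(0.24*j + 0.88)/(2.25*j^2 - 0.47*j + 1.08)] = (-0.54*j^2 - 3.96*j + 0.6728)/(5.0625*j^4 - 2.115*j^3 + 5.0809*j^2 - 1.0152*j + 1.1664)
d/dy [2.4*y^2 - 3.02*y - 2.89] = 4.8*y - 3.02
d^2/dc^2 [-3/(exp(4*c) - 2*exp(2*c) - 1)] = 24*(4*(1 - exp(2*c))^2*exp(2*c) + (2*exp(2*c) - 1)*(-exp(4*c) + 2*exp(2*c) + 1))*exp(2*c)/(-exp(4*c) + 2*exp(2*c) + 1)^3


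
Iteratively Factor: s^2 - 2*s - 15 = (s - 5)*(s + 3)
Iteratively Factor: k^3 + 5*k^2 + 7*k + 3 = (k + 1)*(k^2 + 4*k + 3) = (k + 1)^2*(k + 3)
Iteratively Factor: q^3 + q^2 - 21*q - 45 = (q + 3)*(q^2 - 2*q - 15) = (q + 3)^2*(q - 5)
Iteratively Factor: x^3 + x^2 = (x + 1)*(x^2) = x*(x + 1)*(x)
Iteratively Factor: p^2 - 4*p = (p - 4)*(p)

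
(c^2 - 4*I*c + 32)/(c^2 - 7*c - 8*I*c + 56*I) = (c + 4*I)/(c - 7)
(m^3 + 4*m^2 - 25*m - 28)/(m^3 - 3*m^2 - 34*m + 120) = (m^2 + 8*m + 7)/(m^2 + m - 30)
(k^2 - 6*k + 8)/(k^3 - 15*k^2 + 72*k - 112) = (k - 2)/(k^2 - 11*k + 28)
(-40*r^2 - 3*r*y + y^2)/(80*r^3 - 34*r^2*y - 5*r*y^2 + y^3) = 1/(-2*r + y)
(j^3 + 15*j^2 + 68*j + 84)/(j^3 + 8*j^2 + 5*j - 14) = (j + 6)/(j - 1)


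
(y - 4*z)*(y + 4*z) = y^2 - 16*z^2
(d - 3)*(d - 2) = d^2 - 5*d + 6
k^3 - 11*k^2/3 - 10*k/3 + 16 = (k - 3)*(k - 8/3)*(k + 2)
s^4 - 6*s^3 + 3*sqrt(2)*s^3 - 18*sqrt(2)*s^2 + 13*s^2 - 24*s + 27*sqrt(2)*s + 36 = (s - 3)^2*(s + sqrt(2))*(s + 2*sqrt(2))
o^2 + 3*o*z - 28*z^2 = (o - 4*z)*(o + 7*z)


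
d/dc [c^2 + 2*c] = 2*c + 2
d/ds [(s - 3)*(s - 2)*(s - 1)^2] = 4*s^3 - 21*s^2 + 34*s - 17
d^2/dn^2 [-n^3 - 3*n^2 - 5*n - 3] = -6*n - 6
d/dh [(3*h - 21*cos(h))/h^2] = 3*(7*h*sin(h) - h + 14*cos(h))/h^3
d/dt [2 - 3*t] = -3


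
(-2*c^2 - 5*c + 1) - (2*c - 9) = -2*c^2 - 7*c + 10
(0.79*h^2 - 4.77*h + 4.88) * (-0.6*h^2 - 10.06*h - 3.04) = -0.474*h^4 - 5.0854*h^3 + 42.6566*h^2 - 34.592*h - 14.8352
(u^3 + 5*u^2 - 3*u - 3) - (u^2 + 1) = u^3 + 4*u^2 - 3*u - 4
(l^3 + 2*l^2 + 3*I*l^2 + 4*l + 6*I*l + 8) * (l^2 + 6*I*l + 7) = l^5 + 2*l^4 + 9*I*l^4 - 7*l^3 + 18*I*l^3 - 14*l^2 + 45*I*l^2 + 28*l + 90*I*l + 56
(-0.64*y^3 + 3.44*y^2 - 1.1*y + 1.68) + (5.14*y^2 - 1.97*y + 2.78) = -0.64*y^3 + 8.58*y^2 - 3.07*y + 4.46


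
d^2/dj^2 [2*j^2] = 4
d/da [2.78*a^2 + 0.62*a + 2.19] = 5.56*a + 0.62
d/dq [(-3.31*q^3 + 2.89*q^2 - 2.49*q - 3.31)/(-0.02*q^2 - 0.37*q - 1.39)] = (0.0662*q^4 + 2.4494*q^3 + 12.6836*q^2 - 8.1666*q + 2.2364)/(0.0004*q^4 + 0.0148*q^3 + 0.1925*q^2 + 1.0286*q + 1.9321)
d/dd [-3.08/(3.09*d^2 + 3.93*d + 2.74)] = (19.0344*d + 12.1044)/(3.09*d^2 + 3.93*d + 2.74)^2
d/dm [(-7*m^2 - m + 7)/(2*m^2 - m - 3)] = (9*m^2 + 14*m + 10)/(4*m^4 - 4*m^3 - 11*m^2 + 6*m + 9)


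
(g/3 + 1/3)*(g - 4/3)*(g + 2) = g^3/3 + 5*g^2/9 - 2*g/3 - 8/9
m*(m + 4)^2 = m^3 + 8*m^2 + 16*m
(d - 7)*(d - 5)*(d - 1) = d^3 - 13*d^2 + 47*d - 35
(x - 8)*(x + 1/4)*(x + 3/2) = x^3 - 25*x^2/4 - 109*x/8 - 3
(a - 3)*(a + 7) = a^2 + 4*a - 21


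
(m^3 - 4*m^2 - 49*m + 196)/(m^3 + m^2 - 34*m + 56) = (m - 7)/(m - 2)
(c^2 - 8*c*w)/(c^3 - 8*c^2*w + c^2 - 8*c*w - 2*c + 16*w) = c/(c^2 + c - 2)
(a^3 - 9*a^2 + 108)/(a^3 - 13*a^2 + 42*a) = (a^2 - 3*a - 18)/(a*(a - 7))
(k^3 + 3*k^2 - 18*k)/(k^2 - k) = (k^2 + 3*k - 18)/(k - 1)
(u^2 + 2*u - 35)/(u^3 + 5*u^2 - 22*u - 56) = (u - 5)/(u^2 - 2*u - 8)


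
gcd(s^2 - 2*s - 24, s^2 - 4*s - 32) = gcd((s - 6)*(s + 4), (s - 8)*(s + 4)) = s + 4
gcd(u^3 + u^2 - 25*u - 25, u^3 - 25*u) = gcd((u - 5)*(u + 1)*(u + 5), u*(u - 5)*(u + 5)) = u^2 - 25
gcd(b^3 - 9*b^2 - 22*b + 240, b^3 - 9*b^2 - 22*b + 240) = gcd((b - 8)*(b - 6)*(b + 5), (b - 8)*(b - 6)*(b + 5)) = b^3 - 9*b^2 - 22*b + 240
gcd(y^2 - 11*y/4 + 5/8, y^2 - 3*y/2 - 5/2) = y - 5/2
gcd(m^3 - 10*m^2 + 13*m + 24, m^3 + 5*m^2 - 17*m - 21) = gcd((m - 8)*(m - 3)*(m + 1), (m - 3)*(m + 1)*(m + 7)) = m^2 - 2*m - 3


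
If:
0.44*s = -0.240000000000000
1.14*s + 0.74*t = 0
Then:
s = -0.55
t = 0.84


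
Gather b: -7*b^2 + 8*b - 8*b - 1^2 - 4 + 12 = 7 - 7*b^2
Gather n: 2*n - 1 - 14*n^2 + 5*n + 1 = -14*n^2 + 7*n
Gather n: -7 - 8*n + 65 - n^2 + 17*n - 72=-n^2 + 9*n - 14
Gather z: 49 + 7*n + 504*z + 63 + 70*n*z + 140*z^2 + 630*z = 7*n + 140*z^2 + z*(70*n + 1134) + 112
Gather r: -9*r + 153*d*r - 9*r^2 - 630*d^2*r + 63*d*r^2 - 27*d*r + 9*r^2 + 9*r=63*d*r^2 + r*(-630*d^2 + 126*d)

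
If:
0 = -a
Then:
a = 0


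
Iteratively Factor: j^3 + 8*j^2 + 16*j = (j + 4)*(j^2 + 4*j) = j*(j + 4)*(j + 4)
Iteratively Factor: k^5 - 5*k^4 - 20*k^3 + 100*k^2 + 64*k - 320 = (k + 4)*(k^4 - 9*k^3 + 16*k^2 + 36*k - 80) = (k + 2)*(k + 4)*(k^3 - 11*k^2 + 38*k - 40) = (k - 4)*(k + 2)*(k + 4)*(k^2 - 7*k + 10) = (k - 5)*(k - 4)*(k + 2)*(k + 4)*(k - 2)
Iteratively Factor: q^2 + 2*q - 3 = (q + 3)*(q - 1)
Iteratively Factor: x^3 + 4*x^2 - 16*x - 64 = (x + 4)*(x^2 - 16) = (x + 4)^2*(x - 4)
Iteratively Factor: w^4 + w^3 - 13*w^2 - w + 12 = (w - 1)*(w^3 + 2*w^2 - 11*w - 12) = (w - 1)*(w + 4)*(w^2 - 2*w - 3) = (w - 1)*(w + 1)*(w + 4)*(w - 3)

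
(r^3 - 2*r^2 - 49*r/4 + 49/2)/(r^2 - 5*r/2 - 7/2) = (r^2 + 3*r/2 - 7)/(r + 1)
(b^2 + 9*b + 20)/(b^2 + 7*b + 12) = (b + 5)/(b + 3)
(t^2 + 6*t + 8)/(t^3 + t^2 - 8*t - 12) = (t + 4)/(t^2 - t - 6)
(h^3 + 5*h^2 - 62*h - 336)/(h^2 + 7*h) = h - 2 - 48/h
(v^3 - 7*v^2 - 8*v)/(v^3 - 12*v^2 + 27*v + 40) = v/(v - 5)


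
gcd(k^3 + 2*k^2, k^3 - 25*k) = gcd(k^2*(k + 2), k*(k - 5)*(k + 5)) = k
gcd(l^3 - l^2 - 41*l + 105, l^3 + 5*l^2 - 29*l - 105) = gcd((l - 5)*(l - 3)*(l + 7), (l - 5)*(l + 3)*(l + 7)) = l^2 + 2*l - 35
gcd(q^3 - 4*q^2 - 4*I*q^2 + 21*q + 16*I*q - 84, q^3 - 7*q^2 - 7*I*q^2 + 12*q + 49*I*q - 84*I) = q^2 + q*(-4 - 7*I) + 28*I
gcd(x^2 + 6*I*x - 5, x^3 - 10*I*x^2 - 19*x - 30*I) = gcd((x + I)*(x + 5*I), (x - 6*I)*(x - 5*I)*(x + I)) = x + I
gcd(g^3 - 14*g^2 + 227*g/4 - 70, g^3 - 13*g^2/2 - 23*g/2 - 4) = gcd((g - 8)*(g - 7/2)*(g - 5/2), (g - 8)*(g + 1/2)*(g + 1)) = g - 8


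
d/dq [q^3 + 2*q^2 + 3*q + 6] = 3*q^2 + 4*q + 3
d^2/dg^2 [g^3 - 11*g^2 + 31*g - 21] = 6*g - 22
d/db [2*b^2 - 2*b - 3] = 4*b - 2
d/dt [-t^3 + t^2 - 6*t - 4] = -3*t^2 + 2*t - 6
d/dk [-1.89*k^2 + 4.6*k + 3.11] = 4.6 - 3.78*k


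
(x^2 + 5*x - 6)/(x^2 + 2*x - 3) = (x + 6)/(x + 3)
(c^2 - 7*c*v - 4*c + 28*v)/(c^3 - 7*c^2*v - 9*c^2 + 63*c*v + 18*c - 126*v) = (c - 4)/(c^2 - 9*c + 18)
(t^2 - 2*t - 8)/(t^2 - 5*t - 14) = (t - 4)/(t - 7)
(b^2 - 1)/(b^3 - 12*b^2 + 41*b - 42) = (b^2 - 1)/(b^3 - 12*b^2 + 41*b - 42)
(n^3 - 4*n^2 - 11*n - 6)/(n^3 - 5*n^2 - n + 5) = (n^2 - 5*n - 6)/(n^2 - 6*n + 5)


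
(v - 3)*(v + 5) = v^2 + 2*v - 15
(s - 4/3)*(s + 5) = s^2 + 11*s/3 - 20/3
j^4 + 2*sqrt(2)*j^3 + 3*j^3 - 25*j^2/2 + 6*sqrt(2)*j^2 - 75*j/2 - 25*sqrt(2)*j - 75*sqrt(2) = (j + 3)*(j - 5*sqrt(2)/2)*(j + 2*sqrt(2))*(j + 5*sqrt(2)/2)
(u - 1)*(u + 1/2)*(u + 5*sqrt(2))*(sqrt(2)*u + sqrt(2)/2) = sqrt(2)*u^4 + 10*u^3 - 3*sqrt(2)*u^2/4 - 15*u/2 - sqrt(2)*u/4 - 5/2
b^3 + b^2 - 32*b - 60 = (b - 6)*(b + 2)*(b + 5)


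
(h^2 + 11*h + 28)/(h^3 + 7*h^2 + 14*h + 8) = (h + 7)/(h^2 + 3*h + 2)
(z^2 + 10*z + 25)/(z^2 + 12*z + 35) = (z + 5)/(z + 7)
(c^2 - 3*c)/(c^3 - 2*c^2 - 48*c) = (3 - c)/(-c^2 + 2*c + 48)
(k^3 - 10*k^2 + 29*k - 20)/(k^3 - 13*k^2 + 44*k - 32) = (k - 5)/(k - 8)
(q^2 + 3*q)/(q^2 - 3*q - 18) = q/(q - 6)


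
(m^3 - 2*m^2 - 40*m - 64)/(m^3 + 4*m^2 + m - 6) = (m^2 - 4*m - 32)/(m^2 + 2*m - 3)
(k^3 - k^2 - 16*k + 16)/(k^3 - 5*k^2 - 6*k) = (-k^3 + k^2 + 16*k - 16)/(k*(-k^2 + 5*k + 6))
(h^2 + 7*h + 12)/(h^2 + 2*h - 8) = (h + 3)/(h - 2)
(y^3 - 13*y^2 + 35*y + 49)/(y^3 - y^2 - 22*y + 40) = (y^3 - 13*y^2 + 35*y + 49)/(y^3 - y^2 - 22*y + 40)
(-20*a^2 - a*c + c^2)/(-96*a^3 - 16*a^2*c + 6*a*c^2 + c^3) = (5*a - c)/(24*a^2 - 2*a*c - c^2)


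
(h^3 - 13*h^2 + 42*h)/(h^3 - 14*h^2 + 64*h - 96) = h*(h - 7)/(h^2 - 8*h + 16)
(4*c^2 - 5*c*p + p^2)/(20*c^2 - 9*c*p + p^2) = (-c + p)/(-5*c + p)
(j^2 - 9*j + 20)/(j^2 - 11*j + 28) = (j - 5)/(j - 7)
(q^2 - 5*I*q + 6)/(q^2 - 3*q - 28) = (-q^2 + 5*I*q - 6)/(-q^2 + 3*q + 28)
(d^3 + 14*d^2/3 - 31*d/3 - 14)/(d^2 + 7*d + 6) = d - 7/3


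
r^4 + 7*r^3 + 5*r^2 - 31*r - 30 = (r - 2)*(r + 1)*(r + 3)*(r + 5)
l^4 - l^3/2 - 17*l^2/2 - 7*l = l*(l - 7/2)*(l + 1)*(l + 2)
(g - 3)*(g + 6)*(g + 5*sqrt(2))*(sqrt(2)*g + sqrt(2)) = sqrt(2)*g^4 + 4*sqrt(2)*g^3 + 10*g^3 - 15*sqrt(2)*g^2 + 40*g^2 - 150*g - 18*sqrt(2)*g - 180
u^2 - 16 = (u - 4)*(u + 4)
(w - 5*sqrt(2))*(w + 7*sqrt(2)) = w^2 + 2*sqrt(2)*w - 70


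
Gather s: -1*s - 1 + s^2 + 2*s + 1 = s^2 + s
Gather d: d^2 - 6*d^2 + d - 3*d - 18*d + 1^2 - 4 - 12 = -5*d^2 - 20*d - 15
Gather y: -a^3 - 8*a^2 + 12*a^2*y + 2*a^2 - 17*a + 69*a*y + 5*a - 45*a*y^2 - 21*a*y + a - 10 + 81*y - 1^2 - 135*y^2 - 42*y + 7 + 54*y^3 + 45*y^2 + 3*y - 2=-a^3 - 6*a^2 - 11*a + 54*y^3 + y^2*(-45*a - 90) + y*(12*a^2 + 48*a + 42) - 6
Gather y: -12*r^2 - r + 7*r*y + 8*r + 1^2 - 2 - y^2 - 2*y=-12*r^2 + 7*r - y^2 + y*(7*r - 2) - 1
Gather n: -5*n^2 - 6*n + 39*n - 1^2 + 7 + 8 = -5*n^2 + 33*n + 14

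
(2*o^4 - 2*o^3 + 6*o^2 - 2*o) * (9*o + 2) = 18*o^5 - 14*o^4 + 50*o^3 - 6*o^2 - 4*o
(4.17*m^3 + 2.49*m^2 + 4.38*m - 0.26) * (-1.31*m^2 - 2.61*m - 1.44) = -5.4627*m^5 - 14.1456*m^4 - 18.2415*m^3 - 14.6768*m^2 - 5.6286*m + 0.3744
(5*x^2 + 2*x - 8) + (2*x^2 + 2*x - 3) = 7*x^2 + 4*x - 11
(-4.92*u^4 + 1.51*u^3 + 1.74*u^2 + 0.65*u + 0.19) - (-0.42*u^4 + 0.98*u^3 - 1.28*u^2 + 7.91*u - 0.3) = -4.5*u^4 + 0.53*u^3 + 3.02*u^2 - 7.26*u + 0.49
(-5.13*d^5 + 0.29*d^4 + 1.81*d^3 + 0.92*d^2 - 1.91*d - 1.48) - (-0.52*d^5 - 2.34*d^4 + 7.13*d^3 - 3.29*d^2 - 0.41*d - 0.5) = -4.61*d^5 + 2.63*d^4 - 5.32*d^3 + 4.21*d^2 - 1.5*d - 0.98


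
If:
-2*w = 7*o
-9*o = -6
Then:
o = 2/3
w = -7/3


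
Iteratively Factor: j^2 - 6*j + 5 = (j - 5)*(j - 1)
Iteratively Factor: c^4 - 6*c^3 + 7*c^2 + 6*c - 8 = (c - 4)*(c^3 - 2*c^2 - c + 2) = (c - 4)*(c - 1)*(c^2 - c - 2) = (c - 4)*(c - 2)*(c - 1)*(c + 1)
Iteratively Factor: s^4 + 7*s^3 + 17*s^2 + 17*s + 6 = (s + 1)*(s^3 + 6*s^2 + 11*s + 6) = (s + 1)^2*(s^2 + 5*s + 6) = (s + 1)^2*(s + 2)*(s + 3)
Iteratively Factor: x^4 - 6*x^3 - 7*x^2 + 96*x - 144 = (x + 4)*(x^3 - 10*x^2 + 33*x - 36) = (x - 4)*(x + 4)*(x^2 - 6*x + 9) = (x - 4)*(x - 3)*(x + 4)*(x - 3)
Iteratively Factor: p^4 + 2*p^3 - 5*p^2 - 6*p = (p + 3)*(p^3 - p^2 - 2*p) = p*(p + 3)*(p^2 - p - 2) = p*(p - 2)*(p + 3)*(p + 1)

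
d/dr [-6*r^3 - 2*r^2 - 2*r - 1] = -18*r^2 - 4*r - 2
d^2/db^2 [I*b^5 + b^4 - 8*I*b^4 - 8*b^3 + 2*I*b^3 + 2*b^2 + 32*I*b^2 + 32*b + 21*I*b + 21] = 20*I*b^3 + b^2*(12 - 96*I) + b*(-48 + 12*I) + 4 + 64*I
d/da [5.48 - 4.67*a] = -4.67000000000000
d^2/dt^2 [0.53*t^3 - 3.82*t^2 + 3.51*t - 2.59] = 3.18*t - 7.64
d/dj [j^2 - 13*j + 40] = 2*j - 13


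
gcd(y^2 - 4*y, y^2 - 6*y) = y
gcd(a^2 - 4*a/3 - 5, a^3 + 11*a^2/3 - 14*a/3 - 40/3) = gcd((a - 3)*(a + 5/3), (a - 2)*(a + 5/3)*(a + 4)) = a + 5/3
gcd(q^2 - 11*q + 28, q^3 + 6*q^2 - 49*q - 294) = q - 7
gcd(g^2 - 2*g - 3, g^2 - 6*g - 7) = g + 1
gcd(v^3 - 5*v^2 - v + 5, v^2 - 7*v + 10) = v - 5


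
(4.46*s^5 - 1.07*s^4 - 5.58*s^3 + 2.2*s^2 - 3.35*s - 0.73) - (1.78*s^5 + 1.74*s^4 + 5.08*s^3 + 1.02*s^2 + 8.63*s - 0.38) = 2.68*s^5 - 2.81*s^4 - 10.66*s^3 + 1.18*s^2 - 11.98*s - 0.35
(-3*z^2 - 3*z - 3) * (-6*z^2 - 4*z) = 18*z^4 + 30*z^3 + 30*z^2 + 12*z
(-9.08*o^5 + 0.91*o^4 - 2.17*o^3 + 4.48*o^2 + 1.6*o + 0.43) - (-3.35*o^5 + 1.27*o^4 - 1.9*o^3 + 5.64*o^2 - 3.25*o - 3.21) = -5.73*o^5 - 0.36*o^4 - 0.27*o^3 - 1.16*o^2 + 4.85*o + 3.64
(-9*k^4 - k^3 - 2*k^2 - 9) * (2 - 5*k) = 45*k^5 - 13*k^4 + 8*k^3 - 4*k^2 + 45*k - 18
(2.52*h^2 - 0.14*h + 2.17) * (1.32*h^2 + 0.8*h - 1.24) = 3.3264*h^4 + 1.8312*h^3 - 0.3724*h^2 + 1.9096*h - 2.6908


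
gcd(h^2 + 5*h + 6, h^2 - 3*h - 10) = h + 2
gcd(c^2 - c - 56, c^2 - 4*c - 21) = 1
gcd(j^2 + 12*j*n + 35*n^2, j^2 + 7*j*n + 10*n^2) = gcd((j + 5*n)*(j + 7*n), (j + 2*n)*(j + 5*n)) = j + 5*n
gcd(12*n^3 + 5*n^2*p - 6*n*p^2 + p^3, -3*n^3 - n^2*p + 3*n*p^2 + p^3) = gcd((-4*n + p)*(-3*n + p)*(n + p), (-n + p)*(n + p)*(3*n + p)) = n + p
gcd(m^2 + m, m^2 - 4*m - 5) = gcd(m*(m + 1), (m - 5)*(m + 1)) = m + 1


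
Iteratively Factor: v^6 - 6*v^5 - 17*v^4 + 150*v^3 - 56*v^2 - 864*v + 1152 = (v + 3)*(v^5 - 9*v^4 + 10*v^3 + 120*v^2 - 416*v + 384) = (v - 3)*(v + 3)*(v^4 - 6*v^3 - 8*v^2 + 96*v - 128) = (v - 3)*(v + 3)*(v + 4)*(v^3 - 10*v^2 + 32*v - 32) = (v - 3)*(v - 2)*(v + 3)*(v + 4)*(v^2 - 8*v + 16) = (v - 4)*(v - 3)*(v - 2)*(v + 3)*(v + 4)*(v - 4)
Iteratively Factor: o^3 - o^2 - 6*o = (o + 2)*(o^2 - 3*o) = (o - 3)*(o + 2)*(o)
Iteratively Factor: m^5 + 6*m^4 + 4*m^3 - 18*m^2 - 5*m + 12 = (m + 4)*(m^4 + 2*m^3 - 4*m^2 - 2*m + 3) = (m + 3)*(m + 4)*(m^3 - m^2 - m + 1) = (m - 1)*(m + 3)*(m + 4)*(m^2 - 1) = (m - 1)*(m + 1)*(m + 3)*(m + 4)*(m - 1)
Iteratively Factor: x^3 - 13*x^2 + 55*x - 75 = (x - 5)*(x^2 - 8*x + 15) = (x - 5)*(x - 3)*(x - 5)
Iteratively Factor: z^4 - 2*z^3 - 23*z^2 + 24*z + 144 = (z - 4)*(z^3 + 2*z^2 - 15*z - 36) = (z - 4)^2*(z^2 + 6*z + 9) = (z - 4)^2*(z + 3)*(z + 3)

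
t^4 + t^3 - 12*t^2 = t^2*(t - 3)*(t + 4)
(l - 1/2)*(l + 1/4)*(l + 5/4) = l^3 + l^2 - 7*l/16 - 5/32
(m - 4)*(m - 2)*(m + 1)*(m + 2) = m^4 - 3*m^3 - 8*m^2 + 12*m + 16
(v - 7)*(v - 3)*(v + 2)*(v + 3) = v^4 - 5*v^3 - 23*v^2 + 45*v + 126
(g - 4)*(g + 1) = g^2 - 3*g - 4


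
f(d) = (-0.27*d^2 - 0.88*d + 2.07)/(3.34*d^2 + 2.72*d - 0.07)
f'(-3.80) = 0.05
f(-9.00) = -0.05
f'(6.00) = -0.00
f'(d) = (-6.68*d - 2.72)*(-0.27*d^2 - 0.88*d + 2.07)/(3.34*d^2 + 2.72*d - 0.07)^2 + (-0.54*d - 0.88)/(3.34*d^2 + 2.72*d - 0.07)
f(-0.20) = -4.65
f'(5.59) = -0.00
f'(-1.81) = 0.75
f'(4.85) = -0.00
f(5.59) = -0.09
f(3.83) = -0.09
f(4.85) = -0.09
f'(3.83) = -0.01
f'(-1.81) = 0.75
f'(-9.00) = 0.00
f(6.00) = -0.09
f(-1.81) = 0.47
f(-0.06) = -9.59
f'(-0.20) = -11.80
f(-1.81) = 0.47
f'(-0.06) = -96.76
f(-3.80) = 0.04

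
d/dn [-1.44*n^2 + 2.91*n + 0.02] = 2.91 - 2.88*n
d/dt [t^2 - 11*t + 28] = 2*t - 11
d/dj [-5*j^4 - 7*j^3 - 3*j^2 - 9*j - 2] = -20*j^3 - 21*j^2 - 6*j - 9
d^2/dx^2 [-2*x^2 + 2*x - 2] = -4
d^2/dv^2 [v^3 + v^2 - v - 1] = 6*v + 2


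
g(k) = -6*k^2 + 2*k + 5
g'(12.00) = -142.00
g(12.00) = -835.00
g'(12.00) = -142.00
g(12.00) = -835.00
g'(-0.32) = 5.84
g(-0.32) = 3.75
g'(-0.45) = 7.40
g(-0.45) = 2.88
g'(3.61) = -41.32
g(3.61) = -65.97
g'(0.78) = -7.36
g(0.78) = 2.91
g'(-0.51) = 8.12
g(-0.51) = 2.42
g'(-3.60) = 45.20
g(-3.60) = -79.96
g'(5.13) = -59.56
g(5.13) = -142.64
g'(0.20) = -0.40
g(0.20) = 5.16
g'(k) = 2 - 12*k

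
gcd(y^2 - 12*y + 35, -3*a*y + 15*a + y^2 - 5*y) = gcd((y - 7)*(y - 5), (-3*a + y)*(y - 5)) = y - 5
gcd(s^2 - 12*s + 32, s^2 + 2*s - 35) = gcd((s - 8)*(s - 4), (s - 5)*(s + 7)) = 1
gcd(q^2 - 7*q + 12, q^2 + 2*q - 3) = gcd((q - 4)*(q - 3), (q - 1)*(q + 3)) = 1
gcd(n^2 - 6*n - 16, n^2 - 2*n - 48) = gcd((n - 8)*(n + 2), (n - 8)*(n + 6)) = n - 8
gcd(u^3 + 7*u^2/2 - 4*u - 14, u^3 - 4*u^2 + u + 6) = u - 2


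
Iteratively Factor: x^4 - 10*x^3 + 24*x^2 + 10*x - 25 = (x - 5)*(x^3 - 5*x^2 - x + 5) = (x - 5)*(x - 1)*(x^2 - 4*x - 5) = (x - 5)^2*(x - 1)*(x + 1)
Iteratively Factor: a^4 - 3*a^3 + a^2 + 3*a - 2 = (a + 1)*(a^3 - 4*a^2 + 5*a - 2) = (a - 2)*(a + 1)*(a^2 - 2*a + 1) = (a - 2)*(a - 1)*(a + 1)*(a - 1)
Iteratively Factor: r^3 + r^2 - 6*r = (r - 2)*(r^2 + 3*r) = (r - 2)*(r + 3)*(r)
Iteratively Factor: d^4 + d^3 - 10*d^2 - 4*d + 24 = (d - 2)*(d^3 + 3*d^2 - 4*d - 12) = (d - 2)*(d + 3)*(d^2 - 4) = (d - 2)^2*(d + 3)*(d + 2)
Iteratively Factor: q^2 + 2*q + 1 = (q + 1)*(q + 1)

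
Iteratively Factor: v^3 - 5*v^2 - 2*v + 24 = (v + 2)*(v^2 - 7*v + 12) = (v - 4)*(v + 2)*(v - 3)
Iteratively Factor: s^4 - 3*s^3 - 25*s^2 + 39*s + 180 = (s + 3)*(s^3 - 6*s^2 - 7*s + 60) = (s + 3)^2*(s^2 - 9*s + 20) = (s - 4)*(s + 3)^2*(s - 5)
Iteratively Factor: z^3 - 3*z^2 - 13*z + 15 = (z - 1)*(z^2 - 2*z - 15) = (z - 5)*(z - 1)*(z + 3)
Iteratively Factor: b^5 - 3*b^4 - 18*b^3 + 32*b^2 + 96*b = (b - 4)*(b^4 + b^3 - 14*b^2 - 24*b) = b*(b - 4)*(b^3 + b^2 - 14*b - 24) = b*(b - 4)*(b + 2)*(b^2 - b - 12) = b*(b - 4)*(b + 2)*(b + 3)*(b - 4)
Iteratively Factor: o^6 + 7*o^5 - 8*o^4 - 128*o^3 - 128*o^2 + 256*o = (o + 4)*(o^5 + 3*o^4 - 20*o^3 - 48*o^2 + 64*o) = (o + 4)^2*(o^4 - o^3 - 16*o^2 + 16*o) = (o - 4)*(o + 4)^2*(o^3 + 3*o^2 - 4*o) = (o - 4)*(o - 1)*(o + 4)^2*(o^2 + 4*o) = o*(o - 4)*(o - 1)*(o + 4)^2*(o + 4)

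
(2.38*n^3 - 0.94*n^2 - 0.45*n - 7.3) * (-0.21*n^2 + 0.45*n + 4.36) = -0.4998*n^5 + 1.2684*n^4 + 10.0483*n^3 - 2.7679*n^2 - 5.247*n - 31.828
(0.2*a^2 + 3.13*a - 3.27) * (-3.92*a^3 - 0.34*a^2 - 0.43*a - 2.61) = -0.784*a^5 - 12.3376*a^4 + 11.6682*a^3 - 0.7561*a^2 - 6.7632*a + 8.5347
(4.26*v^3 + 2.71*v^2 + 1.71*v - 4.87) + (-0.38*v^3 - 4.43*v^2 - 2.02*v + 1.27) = 3.88*v^3 - 1.72*v^2 - 0.31*v - 3.6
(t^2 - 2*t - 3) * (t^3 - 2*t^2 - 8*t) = t^5 - 4*t^4 - 7*t^3 + 22*t^2 + 24*t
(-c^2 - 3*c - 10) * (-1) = c^2 + 3*c + 10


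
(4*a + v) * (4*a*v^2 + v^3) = 16*a^2*v^2 + 8*a*v^3 + v^4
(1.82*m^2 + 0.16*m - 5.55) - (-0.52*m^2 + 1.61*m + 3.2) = 2.34*m^2 - 1.45*m - 8.75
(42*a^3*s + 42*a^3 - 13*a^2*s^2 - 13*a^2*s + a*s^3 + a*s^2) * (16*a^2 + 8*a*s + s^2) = 672*a^5*s + 672*a^5 + 128*a^4*s^2 + 128*a^4*s - 46*a^3*s^3 - 46*a^3*s^2 - 5*a^2*s^4 - 5*a^2*s^3 + a*s^5 + a*s^4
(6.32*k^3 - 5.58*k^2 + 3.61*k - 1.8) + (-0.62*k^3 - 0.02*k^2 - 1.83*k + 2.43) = 5.7*k^3 - 5.6*k^2 + 1.78*k + 0.63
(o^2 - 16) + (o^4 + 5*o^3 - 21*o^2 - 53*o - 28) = o^4 + 5*o^3 - 20*o^2 - 53*o - 44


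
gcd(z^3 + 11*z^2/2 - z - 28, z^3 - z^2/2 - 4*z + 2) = z - 2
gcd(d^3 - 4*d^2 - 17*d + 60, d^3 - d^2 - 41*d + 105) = d^2 - 8*d + 15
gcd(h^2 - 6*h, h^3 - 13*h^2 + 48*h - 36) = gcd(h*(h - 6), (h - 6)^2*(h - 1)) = h - 6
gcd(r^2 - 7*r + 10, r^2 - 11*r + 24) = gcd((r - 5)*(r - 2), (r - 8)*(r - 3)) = 1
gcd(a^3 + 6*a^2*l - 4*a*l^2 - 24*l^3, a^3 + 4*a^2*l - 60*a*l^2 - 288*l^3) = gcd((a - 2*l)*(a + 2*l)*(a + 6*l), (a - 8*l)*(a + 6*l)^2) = a + 6*l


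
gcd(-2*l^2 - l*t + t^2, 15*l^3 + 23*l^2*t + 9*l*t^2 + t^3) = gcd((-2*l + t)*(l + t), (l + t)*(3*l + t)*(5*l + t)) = l + t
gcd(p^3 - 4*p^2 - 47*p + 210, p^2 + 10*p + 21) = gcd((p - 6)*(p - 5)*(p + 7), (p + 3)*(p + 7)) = p + 7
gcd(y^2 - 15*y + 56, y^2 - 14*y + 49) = y - 7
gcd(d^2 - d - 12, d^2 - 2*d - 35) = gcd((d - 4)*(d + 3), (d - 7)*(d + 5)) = 1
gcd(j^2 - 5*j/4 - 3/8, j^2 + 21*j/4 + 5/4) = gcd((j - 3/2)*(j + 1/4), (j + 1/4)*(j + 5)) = j + 1/4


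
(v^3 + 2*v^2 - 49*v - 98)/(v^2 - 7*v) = v + 9 + 14/v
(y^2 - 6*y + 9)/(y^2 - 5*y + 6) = (y - 3)/(y - 2)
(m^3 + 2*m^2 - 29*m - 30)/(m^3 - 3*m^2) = (m^3 + 2*m^2 - 29*m - 30)/(m^2*(m - 3))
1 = 1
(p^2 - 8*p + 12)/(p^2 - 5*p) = (p^2 - 8*p + 12)/(p*(p - 5))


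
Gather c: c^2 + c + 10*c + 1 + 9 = c^2 + 11*c + 10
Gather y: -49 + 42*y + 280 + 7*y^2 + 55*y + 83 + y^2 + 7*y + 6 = 8*y^2 + 104*y + 320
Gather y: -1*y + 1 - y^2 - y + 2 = -y^2 - 2*y + 3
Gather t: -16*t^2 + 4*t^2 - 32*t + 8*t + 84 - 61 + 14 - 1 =-12*t^2 - 24*t + 36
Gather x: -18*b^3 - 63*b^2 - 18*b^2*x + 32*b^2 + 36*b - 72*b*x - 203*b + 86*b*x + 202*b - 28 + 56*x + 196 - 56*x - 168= -18*b^3 - 31*b^2 + 35*b + x*(-18*b^2 + 14*b)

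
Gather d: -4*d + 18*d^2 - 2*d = 18*d^2 - 6*d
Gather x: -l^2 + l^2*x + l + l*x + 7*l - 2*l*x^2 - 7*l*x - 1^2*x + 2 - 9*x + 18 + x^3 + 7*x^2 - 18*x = -l^2 + 8*l + x^3 + x^2*(7 - 2*l) + x*(l^2 - 6*l - 28) + 20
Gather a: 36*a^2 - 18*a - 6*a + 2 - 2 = 36*a^2 - 24*a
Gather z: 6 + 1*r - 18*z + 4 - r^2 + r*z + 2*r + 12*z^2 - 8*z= -r^2 + 3*r + 12*z^2 + z*(r - 26) + 10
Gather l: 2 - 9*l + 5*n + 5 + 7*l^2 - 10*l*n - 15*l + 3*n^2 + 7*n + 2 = 7*l^2 + l*(-10*n - 24) + 3*n^2 + 12*n + 9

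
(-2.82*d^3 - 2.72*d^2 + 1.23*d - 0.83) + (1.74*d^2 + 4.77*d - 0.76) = -2.82*d^3 - 0.98*d^2 + 6.0*d - 1.59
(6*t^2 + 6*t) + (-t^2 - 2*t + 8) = 5*t^2 + 4*t + 8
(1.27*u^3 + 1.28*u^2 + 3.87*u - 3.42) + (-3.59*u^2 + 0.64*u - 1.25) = 1.27*u^3 - 2.31*u^2 + 4.51*u - 4.67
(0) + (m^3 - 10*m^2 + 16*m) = m^3 - 10*m^2 + 16*m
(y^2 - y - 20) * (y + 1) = y^3 - 21*y - 20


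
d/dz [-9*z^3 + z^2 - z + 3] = -27*z^2 + 2*z - 1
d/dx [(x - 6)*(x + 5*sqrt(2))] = 2*x - 6 + 5*sqrt(2)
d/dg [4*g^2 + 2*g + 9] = 8*g + 2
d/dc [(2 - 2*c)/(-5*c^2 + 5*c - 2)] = 2*(-5*c^2 + 10*c - 3)/(25*c^4 - 50*c^3 + 45*c^2 - 20*c + 4)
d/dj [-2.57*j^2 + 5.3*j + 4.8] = 5.3 - 5.14*j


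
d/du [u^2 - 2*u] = 2*u - 2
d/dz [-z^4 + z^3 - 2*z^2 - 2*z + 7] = -4*z^3 + 3*z^2 - 4*z - 2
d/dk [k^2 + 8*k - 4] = 2*k + 8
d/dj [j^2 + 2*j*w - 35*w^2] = 2*j + 2*w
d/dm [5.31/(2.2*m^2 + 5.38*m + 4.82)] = (-23.364*m - 28.5678)/(2.2*m^2 + 5.38*m + 4.82)^2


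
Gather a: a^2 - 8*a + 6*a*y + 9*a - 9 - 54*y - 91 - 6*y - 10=a^2 + a*(6*y + 1) - 60*y - 110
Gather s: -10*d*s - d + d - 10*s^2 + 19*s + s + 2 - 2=-10*s^2 + s*(20 - 10*d)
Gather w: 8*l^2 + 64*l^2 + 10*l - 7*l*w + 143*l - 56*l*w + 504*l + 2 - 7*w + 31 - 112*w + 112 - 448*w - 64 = 72*l^2 + 657*l + w*(-63*l - 567) + 81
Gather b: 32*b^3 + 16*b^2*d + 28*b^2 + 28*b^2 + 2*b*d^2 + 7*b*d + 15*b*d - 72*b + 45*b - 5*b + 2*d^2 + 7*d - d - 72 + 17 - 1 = 32*b^3 + b^2*(16*d + 56) + b*(2*d^2 + 22*d - 32) + 2*d^2 + 6*d - 56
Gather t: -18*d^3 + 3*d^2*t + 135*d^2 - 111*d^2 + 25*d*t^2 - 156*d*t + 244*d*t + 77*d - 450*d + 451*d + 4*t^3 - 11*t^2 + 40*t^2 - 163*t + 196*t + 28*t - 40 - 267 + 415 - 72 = -18*d^3 + 24*d^2 + 78*d + 4*t^3 + t^2*(25*d + 29) + t*(3*d^2 + 88*d + 61) + 36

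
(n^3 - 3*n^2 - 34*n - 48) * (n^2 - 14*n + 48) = n^5 - 17*n^4 + 56*n^3 + 284*n^2 - 960*n - 2304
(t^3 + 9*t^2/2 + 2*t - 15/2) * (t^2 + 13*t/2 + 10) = t^5 + 11*t^4 + 165*t^3/4 + 101*t^2/2 - 115*t/4 - 75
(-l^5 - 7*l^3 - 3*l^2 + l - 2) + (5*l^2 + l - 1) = -l^5 - 7*l^3 + 2*l^2 + 2*l - 3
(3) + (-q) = 3 - q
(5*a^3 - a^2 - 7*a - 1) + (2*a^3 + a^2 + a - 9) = 7*a^3 - 6*a - 10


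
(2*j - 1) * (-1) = 1 - 2*j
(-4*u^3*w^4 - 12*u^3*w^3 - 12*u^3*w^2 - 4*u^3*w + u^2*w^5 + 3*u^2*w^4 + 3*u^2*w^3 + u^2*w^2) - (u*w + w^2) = -4*u^3*w^4 - 12*u^3*w^3 - 12*u^3*w^2 - 4*u^3*w + u^2*w^5 + 3*u^2*w^4 + 3*u^2*w^3 + u^2*w^2 - u*w - w^2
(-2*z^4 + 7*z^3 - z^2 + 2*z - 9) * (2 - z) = 2*z^5 - 11*z^4 + 15*z^3 - 4*z^2 + 13*z - 18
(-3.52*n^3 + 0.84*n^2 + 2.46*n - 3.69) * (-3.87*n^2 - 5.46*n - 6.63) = 13.6224*n^5 + 15.9684*n^4 + 9.231*n^3 - 4.7205*n^2 + 3.8376*n + 24.4647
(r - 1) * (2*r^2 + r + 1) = 2*r^3 - r^2 - 1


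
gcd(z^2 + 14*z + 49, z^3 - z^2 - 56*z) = z + 7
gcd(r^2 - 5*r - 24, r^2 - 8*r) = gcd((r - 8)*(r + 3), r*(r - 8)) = r - 8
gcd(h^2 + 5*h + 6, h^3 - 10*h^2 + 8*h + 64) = h + 2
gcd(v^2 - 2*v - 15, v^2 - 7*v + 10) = v - 5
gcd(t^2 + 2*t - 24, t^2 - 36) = t + 6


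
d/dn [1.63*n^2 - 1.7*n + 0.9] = 3.26*n - 1.7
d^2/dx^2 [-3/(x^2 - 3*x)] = 6*(x*(x - 3) - (2*x - 3)^2)/(x^3*(x - 3)^3)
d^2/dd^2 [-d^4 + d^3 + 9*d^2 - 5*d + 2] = -12*d^2 + 6*d + 18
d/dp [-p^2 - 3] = -2*p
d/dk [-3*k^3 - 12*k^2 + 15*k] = -9*k^2 - 24*k + 15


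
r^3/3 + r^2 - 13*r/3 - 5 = (r/3 + 1/3)*(r - 3)*(r + 5)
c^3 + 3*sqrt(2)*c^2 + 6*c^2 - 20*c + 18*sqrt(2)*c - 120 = (c + 6)*(c - 2*sqrt(2))*(c + 5*sqrt(2))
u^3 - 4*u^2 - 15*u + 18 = (u - 6)*(u - 1)*(u + 3)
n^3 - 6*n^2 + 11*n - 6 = (n - 3)*(n - 2)*(n - 1)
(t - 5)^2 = t^2 - 10*t + 25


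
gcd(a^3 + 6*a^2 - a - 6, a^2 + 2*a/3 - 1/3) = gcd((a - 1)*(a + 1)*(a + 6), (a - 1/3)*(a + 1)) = a + 1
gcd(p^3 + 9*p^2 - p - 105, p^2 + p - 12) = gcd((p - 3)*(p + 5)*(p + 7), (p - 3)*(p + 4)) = p - 3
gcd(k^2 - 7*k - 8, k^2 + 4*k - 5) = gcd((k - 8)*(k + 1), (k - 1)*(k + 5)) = 1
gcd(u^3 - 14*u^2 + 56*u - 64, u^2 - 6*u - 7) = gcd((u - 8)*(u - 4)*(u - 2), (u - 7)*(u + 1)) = 1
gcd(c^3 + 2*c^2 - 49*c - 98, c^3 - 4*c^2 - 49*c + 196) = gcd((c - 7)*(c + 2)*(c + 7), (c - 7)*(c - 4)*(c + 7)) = c^2 - 49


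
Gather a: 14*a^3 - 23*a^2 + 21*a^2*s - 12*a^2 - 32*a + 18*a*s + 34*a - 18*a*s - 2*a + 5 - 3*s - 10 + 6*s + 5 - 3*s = 14*a^3 + a^2*(21*s - 35)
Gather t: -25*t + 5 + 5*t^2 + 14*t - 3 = 5*t^2 - 11*t + 2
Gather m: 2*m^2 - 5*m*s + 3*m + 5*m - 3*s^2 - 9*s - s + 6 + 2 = 2*m^2 + m*(8 - 5*s) - 3*s^2 - 10*s + 8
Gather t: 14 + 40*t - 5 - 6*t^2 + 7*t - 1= -6*t^2 + 47*t + 8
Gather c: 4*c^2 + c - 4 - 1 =4*c^2 + c - 5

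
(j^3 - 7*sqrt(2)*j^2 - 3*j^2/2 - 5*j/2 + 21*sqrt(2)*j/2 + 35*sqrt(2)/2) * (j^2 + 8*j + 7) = j^5 - 7*sqrt(2)*j^4 + 13*j^4/2 - 91*sqrt(2)*j^3/2 - 15*j^3/2 - 61*j^2/2 + 105*sqrt(2)*j^2/2 - 35*j/2 + 427*sqrt(2)*j/2 + 245*sqrt(2)/2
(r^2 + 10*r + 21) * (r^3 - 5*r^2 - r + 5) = r^5 + 5*r^4 - 30*r^3 - 110*r^2 + 29*r + 105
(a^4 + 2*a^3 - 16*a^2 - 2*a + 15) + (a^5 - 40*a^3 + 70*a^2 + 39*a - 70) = a^5 + a^4 - 38*a^3 + 54*a^2 + 37*a - 55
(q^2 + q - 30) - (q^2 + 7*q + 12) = -6*q - 42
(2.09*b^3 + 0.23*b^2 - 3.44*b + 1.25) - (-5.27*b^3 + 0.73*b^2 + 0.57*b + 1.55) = 7.36*b^3 - 0.5*b^2 - 4.01*b - 0.3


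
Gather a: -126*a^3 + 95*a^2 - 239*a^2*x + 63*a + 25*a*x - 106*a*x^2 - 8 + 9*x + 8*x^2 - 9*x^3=-126*a^3 + a^2*(95 - 239*x) + a*(-106*x^2 + 25*x + 63) - 9*x^3 + 8*x^2 + 9*x - 8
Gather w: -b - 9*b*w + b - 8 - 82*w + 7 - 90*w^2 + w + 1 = -90*w^2 + w*(-9*b - 81)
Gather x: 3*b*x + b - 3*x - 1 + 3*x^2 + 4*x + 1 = b + 3*x^2 + x*(3*b + 1)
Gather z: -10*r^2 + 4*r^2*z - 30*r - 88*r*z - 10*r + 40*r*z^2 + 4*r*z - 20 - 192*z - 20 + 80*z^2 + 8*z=-10*r^2 - 40*r + z^2*(40*r + 80) + z*(4*r^2 - 84*r - 184) - 40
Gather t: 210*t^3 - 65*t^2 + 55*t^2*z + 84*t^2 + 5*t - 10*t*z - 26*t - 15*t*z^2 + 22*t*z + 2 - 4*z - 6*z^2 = 210*t^3 + t^2*(55*z + 19) + t*(-15*z^2 + 12*z - 21) - 6*z^2 - 4*z + 2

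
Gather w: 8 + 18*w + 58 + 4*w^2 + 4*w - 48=4*w^2 + 22*w + 18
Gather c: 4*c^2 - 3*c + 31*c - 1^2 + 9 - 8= 4*c^2 + 28*c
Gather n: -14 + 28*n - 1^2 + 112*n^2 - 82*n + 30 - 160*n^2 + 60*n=-48*n^2 + 6*n + 15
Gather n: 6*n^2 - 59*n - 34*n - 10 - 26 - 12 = 6*n^2 - 93*n - 48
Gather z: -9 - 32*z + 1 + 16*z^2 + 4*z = 16*z^2 - 28*z - 8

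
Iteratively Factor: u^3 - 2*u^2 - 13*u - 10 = (u - 5)*(u^2 + 3*u + 2) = (u - 5)*(u + 2)*(u + 1)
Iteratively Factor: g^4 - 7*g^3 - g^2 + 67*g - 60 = (g - 1)*(g^3 - 6*g^2 - 7*g + 60) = (g - 4)*(g - 1)*(g^2 - 2*g - 15) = (g - 4)*(g - 1)*(g + 3)*(g - 5)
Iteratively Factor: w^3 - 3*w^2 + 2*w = (w - 2)*(w^2 - w) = (w - 2)*(w - 1)*(w)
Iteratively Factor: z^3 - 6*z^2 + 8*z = (z)*(z^2 - 6*z + 8) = z*(z - 2)*(z - 4)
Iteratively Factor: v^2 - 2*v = (v)*(v - 2)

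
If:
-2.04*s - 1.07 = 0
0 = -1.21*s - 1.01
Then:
No Solution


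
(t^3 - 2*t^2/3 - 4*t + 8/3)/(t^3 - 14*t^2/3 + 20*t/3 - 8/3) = (t + 2)/(t - 2)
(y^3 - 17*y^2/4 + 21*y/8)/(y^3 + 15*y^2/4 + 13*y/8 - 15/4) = y*(2*y - 7)/(2*y^2 + 9*y + 10)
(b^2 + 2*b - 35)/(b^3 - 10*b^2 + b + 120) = (b + 7)/(b^2 - 5*b - 24)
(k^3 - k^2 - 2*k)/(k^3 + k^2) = (k - 2)/k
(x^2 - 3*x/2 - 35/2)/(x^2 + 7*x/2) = (x - 5)/x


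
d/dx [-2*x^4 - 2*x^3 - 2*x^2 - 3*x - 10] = -8*x^3 - 6*x^2 - 4*x - 3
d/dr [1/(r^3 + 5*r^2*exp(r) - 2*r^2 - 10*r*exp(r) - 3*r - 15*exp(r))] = (-5*r^2*exp(r) - 3*r^2 + 4*r + 25*exp(r) + 3)/(-r^3 - 5*r^2*exp(r) + 2*r^2 + 10*r*exp(r) + 3*r + 15*exp(r))^2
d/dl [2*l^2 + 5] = 4*l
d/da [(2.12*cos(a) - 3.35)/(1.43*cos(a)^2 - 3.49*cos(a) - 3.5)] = (3.0316*cos(a)^2 - 9.581*cos(a) + 19.1115)*sin(a)/(2.0449*cos(a)^4 - 9.9814*cos(a)^3 + 2.1701*cos(a)^2 + 24.43*cos(a) + 12.25)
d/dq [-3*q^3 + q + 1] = 1 - 9*q^2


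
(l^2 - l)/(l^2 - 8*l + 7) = l/(l - 7)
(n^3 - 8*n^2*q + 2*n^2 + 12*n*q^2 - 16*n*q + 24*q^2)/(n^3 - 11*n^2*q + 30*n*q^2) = (-n^2 + 2*n*q - 2*n + 4*q)/(n*(-n + 5*q))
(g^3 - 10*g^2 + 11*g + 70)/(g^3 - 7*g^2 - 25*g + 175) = (g + 2)/(g + 5)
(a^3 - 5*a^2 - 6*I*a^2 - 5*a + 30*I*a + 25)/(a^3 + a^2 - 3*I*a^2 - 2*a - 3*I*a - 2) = (a^2 - 5*a*(1 + I) + 25*I)/(a^2 + a*(1 - 2*I) - 2*I)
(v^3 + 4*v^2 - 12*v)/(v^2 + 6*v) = v - 2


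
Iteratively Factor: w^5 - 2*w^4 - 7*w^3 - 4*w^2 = (w - 4)*(w^4 + 2*w^3 + w^2) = w*(w - 4)*(w^3 + 2*w^2 + w) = w*(w - 4)*(w + 1)*(w^2 + w) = w*(w - 4)*(w + 1)^2*(w)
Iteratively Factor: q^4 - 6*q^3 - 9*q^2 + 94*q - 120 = (q - 3)*(q^3 - 3*q^2 - 18*q + 40) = (q - 5)*(q - 3)*(q^2 + 2*q - 8) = (q - 5)*(q - 3)*(q + 4)*(q - 2)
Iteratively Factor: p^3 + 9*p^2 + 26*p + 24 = (p + 4)*(p^2 + 5*p + 6) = (p + 3)*(p + 4)*(p + 2)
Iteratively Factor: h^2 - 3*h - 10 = (h - 5)*(h + 2)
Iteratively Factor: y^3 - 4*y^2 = (y - 4)*(y^2) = y*(y - 4)*(y)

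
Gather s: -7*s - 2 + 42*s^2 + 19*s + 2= 42*s^2 + 12*s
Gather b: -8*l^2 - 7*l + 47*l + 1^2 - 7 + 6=-8*l^2 + 40*l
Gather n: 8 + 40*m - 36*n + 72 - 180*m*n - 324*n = 40*m + n*(-180*m - 360) + 80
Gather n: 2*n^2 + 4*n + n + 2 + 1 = 2*n^2 + 5*n + 3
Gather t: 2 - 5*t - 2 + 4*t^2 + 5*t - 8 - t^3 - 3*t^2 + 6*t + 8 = -t^3 + t^2 + 6*t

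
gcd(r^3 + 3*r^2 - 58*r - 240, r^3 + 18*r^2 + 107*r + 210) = r^2 + 11*r + 30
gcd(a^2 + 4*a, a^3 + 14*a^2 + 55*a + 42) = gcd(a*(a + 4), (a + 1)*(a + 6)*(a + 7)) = 1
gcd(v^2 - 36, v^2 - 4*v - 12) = v - 6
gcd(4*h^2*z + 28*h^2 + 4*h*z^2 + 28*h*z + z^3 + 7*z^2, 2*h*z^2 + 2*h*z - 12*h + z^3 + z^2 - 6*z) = 2*h + z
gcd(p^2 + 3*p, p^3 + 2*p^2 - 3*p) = p^2 + 3*p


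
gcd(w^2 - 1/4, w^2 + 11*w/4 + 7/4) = 1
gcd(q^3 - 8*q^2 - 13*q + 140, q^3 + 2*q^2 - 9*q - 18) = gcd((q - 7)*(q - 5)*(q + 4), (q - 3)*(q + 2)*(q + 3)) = 1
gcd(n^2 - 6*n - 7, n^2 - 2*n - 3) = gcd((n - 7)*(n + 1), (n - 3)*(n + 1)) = n + 1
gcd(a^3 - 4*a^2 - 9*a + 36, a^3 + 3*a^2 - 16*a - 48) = a^2 - a - 12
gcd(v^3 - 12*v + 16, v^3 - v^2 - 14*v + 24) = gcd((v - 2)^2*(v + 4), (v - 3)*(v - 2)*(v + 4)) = v^2 + 2*v - 8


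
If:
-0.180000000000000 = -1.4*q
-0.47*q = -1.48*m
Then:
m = 0.04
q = 0.13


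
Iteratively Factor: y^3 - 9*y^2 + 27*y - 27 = (y - 3)*(y^2 - 6*y + 9) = (y - 3)^2*(y - 3)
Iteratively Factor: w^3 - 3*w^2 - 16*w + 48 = (w + 4)*(w^2 - 7*w + 12) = (w - 3)*(w + 4)*(w - 4)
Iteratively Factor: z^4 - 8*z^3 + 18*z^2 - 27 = (z - 3)*(z^3 - 5*z^2 + 3*z + 9) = (z - 3)^2*(z^2 - 2*z - 3) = (z - 3)^2*(z + 1)*(z - 3)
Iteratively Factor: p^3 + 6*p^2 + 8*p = (p)*(p^2 + 6*p + 8) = p*(p + 2)*(p + 4)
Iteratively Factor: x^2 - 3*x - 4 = (x + 1)*(x - 4)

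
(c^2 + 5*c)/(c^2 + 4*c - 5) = c/(c - 1)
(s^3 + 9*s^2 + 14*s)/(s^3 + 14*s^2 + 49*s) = (s + 2)/(s + 7)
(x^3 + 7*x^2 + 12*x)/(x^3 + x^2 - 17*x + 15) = x*(x^2 + 7*x + 12)/(x^3 + x^2 - 17*x + 15)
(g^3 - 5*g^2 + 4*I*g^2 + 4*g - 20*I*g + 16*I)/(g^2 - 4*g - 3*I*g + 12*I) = (g^2 + g*(-1 + 4*I) - 4*I)/(g - 3*I)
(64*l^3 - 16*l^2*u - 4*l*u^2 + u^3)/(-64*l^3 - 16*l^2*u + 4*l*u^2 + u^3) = (-4*l + u)/(4*l + u)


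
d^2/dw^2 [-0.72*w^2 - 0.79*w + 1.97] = -1.44000000000000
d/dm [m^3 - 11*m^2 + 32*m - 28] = 3*m^2 - 22*m + 32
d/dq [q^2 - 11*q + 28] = 2*q - 11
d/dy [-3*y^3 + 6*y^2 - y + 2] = -9*y^2 + 12*y - 1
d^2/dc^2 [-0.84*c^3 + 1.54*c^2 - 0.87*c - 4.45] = 3.08 - 5.04*c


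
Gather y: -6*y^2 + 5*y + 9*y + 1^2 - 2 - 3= -6*y^2 + 14*y - 4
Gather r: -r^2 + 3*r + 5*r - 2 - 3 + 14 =-r^2 + 8*r + 9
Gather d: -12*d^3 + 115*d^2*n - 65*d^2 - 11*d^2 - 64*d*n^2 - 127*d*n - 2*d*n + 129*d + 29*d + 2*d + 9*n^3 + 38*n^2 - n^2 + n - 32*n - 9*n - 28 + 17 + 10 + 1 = -12*d^3 + d^2*(115*n - 76) + d*(-64*n^2 - 129*n + 160) + 9*n^3 + 37*n^2 - 40*n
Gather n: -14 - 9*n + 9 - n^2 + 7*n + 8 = -n^2 - 2*n + 3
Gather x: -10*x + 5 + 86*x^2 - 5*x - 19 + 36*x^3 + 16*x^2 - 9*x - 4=36*x^3 + 102*x^2 - 24*x - 18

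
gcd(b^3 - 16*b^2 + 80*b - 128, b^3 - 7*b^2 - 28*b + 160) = b^2 - 12*b + 32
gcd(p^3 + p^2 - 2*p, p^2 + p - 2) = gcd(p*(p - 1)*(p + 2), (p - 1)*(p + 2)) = p^2 + p - 2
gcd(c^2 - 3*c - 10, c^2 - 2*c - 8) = c + 2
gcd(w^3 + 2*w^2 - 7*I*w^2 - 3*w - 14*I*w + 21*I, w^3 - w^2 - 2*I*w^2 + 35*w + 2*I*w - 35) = w^2 + w*(-1 - 7*I) + 7*I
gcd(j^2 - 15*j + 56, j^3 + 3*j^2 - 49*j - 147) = j - 7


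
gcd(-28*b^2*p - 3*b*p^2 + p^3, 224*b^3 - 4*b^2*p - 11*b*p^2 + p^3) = -28*b^2 - 3*b*p + p^2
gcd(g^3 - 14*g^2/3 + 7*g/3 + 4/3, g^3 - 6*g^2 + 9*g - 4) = g^2 - 5*g + 4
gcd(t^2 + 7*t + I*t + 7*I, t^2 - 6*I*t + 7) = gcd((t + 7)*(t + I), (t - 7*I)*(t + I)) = t + I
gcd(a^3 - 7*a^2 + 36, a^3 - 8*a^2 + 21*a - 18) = a - 3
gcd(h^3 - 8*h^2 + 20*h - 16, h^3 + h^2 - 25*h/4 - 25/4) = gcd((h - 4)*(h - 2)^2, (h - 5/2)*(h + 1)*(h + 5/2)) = 1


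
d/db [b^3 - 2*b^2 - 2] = b*(3*b - 4)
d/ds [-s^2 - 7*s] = -2*s - 7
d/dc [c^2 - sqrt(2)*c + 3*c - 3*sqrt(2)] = 2*c - sqrt(2) + 3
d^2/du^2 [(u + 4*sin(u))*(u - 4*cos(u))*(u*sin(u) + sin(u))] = -u^3*sin(u) - u^2*sin(u) + 8*sqrt(2)*u^2*sin(2*u + pi/4) + 6*u^2*cos(u) + 6*u*sin(u) + 24*u*sin(2*u) + 8*u*cos(u) - 8*u*cos(2*u) - 36*u*cos(3*u) + 10*sin(u) - 24*sin(3*u) + 4*cos(u) - 8*cos(2*u) - 36*cos(3*u) - 4*sqrt(2)*cos(2*u + pi/4) + 4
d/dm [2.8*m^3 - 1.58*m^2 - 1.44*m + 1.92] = 8.4*m^2 - 3.16*m - 1.44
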